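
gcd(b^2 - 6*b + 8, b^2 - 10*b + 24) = b - 4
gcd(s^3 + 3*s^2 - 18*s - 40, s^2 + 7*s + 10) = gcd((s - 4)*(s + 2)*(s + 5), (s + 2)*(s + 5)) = s^2 + 7*s + 10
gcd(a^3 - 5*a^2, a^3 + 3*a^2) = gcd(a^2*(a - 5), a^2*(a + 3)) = a^2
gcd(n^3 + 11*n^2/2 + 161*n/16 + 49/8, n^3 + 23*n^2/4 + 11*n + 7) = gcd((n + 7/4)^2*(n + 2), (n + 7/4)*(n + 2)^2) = n^2 + 15*n/4 + 7/2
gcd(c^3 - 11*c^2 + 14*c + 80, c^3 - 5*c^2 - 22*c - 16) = c^2 - 6*c - 16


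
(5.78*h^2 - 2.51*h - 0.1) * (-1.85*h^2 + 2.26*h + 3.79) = -10.693*h^4 + 17.7063*h^3 + 16.4186*h^2 - 9.7389*h - 0.379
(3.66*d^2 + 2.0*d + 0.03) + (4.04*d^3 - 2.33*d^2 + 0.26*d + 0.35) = 4.04*d^3 + 1.33*d^2 + 2.26*d + 0.38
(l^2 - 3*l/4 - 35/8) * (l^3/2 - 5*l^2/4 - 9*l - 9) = l^5/2 - 13*l^4/8 - 41*l^3/4 + 103*l^2/32 + 369*l/8 + 315/8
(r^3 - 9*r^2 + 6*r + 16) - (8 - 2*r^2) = r^3 - 7*r^2 + 6*r + 8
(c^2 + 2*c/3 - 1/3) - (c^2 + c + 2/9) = -c/3 - 5/9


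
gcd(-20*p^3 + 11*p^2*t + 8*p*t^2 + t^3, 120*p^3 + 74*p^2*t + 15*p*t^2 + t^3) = 20*p^2 + 9*p*t + t^2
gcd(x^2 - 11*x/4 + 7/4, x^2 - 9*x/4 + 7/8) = x - 7/4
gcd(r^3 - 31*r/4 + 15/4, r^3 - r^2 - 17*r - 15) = r + 3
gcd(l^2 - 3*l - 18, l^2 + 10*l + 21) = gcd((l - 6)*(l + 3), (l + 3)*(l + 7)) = l + 3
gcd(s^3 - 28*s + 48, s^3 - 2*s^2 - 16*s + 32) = s^2 - 6*s + 8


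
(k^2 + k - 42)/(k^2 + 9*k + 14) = (k - 6)/(k + 2)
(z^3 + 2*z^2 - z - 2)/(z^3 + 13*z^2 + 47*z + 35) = (z^2 + z - 2)/(z^2 + 12*z + 35)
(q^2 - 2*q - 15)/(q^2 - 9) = (q - 5)/(q - 3)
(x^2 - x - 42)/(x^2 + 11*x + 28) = (x^2 - x - 42)/(x^2 + 11*x + 28)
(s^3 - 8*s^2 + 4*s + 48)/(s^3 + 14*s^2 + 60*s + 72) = (s^2 - 10*s + 24)/(s^2 + 12*s + 36)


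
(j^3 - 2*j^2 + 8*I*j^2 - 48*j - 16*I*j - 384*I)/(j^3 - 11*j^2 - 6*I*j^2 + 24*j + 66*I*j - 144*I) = (j^2 + j*(6 + 8*I) + 48*I)/(j^2 + j*(-3 - 6*I) + 18*I)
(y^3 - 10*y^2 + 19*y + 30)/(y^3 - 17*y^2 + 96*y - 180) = (y + 1)/(y - 6)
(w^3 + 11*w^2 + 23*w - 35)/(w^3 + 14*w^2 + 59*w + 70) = (w - 1)/(w + 2)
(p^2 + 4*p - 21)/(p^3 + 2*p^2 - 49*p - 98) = (p - 3)/(p^2 - 5*p - 14)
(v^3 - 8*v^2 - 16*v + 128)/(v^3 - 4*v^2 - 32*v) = (v - 4)/v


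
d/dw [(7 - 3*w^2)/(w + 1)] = (3*w^2 - 6*w*(w + 1) - 7)/(w + 1)^2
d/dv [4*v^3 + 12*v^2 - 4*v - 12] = 12*v^2 + 24*v - 4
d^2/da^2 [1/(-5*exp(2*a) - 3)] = (60 - 100*exp(2*a))*exp(2*a)/(5*exp(2*a) + 3)^3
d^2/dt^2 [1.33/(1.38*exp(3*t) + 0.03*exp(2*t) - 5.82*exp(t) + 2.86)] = ((-16.5186*exp(2*t) - 0.1596*exp(t) + 7.7406)*(1.38*exp(3*t) + 0.03*exp(2*t) - 5.82*exp(t) + 2.86) + 1.33*(4.14*exp(2*t) + 0.06*exp(t) - 5.82)*(8.28*exp(2*t) + 0.12*exp(t) - 11.64)*exp(t))*exp(t)/(1.38*exp(3*t) + 0.03*exp(2*t) - 5.82*exp(t) + 2.86)^3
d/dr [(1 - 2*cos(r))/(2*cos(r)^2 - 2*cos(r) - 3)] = 2*(2*cos(r) - cos(2*r) - 5)*sin(r)/(2*cos(r) - cos(2*r) + 2)^2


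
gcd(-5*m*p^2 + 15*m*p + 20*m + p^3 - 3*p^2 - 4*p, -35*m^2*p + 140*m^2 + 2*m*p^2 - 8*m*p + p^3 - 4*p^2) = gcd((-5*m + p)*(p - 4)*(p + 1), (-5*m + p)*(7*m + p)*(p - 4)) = -5*m*p + 20*m + p^2 - 4*p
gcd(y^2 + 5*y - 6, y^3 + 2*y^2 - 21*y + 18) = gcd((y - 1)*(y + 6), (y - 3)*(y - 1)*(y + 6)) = y^2 + 5*y - 6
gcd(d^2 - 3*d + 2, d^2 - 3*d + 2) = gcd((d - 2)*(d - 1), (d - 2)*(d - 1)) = d^2 - 3*d + 2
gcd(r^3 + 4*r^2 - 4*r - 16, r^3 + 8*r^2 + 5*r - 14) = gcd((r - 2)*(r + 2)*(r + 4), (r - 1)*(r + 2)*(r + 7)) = r + 2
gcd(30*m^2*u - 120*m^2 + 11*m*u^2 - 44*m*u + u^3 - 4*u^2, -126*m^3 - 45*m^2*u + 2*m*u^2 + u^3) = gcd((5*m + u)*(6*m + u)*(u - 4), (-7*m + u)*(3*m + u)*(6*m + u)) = 6*m + u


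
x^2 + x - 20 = (x - 4)*(x + 5)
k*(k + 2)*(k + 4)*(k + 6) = k^4 + 12*k^3 + 44*k^2 + 48*k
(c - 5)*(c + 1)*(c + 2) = c^3 - 2*c^2 - 13*c - 10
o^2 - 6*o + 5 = (o - 5)*(o - 1)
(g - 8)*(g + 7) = g^2 - g - 56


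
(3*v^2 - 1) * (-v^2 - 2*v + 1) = -3*v^4 - 6*v^3 + 4*v^2 + 2*v - 1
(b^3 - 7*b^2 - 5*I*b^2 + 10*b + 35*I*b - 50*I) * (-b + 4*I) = -b^4 + 7*b^3 + 9*I*b^3 + 10*b^2 - 63*I*b^2 - 140*b + 90*I*b + 200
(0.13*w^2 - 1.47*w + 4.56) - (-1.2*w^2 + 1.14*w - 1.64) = 1.33*w^2 - 2.61*w + 6.2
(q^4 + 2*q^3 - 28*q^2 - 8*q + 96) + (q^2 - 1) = q^4 + 2*q^3 - 27*q^2 - 8*q + 95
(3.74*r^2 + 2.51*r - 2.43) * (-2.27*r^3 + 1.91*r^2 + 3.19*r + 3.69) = -8.4898*r^5 + 1.4457*r^4 + 22.2408*r^3 + 17.1662*r^2 + 1.5102*r - 8.9667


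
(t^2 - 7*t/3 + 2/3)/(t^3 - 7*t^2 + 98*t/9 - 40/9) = 3*(3*t^2 - 7*t + 2)/(9*t^3 - 63*t^2 + 98*t - 40)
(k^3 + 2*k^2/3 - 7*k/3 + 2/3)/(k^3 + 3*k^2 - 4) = (k - 1/3)/(k + 2)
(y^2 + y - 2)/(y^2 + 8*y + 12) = (y - 1)/(y + 6)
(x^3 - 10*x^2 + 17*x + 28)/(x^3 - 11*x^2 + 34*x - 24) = (x^2 - 6*x - 7)/(x^2 - 7*x + 6)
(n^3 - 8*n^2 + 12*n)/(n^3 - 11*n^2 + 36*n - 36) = n/(n - 3)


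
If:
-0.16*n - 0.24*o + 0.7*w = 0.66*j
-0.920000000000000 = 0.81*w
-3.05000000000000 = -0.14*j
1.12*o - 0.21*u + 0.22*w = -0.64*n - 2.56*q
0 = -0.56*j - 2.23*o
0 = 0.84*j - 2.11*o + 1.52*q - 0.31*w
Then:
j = 21.79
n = -86.63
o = -5.47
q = -19.87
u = -536.55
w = -1.14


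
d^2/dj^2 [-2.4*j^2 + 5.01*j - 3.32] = -4.80000000000000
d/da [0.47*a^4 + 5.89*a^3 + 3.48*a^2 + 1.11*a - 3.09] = 1.88*a^3 + 17.67*a^2 + 6.96*a + 1.11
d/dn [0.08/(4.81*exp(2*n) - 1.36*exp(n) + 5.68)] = (0.1088 - 0.7696*exp(n))*exp(n)/(4.81*exp(2*n) - 1.36*exp(n) + 5.68)^2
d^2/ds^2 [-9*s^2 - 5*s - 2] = -18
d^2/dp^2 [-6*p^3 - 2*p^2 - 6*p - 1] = -36*p - 4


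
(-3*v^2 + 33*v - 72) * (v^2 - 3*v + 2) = -3*v^4 + 42*v^3 - 177*v^2 + 282*v - 144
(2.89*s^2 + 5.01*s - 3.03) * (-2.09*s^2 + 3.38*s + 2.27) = -6.0401*s^4 - 0.702699999999998*s^3 + 29.8268*s^2 + 1.1313*s - 6.8781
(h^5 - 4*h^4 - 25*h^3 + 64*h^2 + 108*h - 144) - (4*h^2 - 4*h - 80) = h^5 - 4*h^4 - 25*h^3 + 60*h^2 + 112*h - 64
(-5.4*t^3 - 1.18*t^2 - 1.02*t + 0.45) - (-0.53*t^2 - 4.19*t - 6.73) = -5.4*t^3 - 0.65*t^2 + 3.17*t + 7.18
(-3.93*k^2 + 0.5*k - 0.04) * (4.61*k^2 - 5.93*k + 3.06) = -18.1173*k^4 + 25.6099*k^3 - 15.1752*k^2 + 1.7672*k - 0.1224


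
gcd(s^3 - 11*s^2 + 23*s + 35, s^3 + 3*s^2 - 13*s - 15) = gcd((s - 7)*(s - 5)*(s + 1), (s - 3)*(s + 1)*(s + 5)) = s + 1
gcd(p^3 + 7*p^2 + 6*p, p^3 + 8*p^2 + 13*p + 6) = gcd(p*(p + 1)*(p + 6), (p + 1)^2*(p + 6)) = p^2 + 7*p + 6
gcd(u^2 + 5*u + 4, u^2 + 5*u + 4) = u^2 + 5*u + 4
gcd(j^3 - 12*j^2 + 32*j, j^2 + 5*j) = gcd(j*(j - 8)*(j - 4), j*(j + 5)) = j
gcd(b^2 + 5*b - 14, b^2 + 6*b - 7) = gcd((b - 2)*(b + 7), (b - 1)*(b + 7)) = b + 7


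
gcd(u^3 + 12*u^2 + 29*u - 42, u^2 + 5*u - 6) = u^2 + 5*u - 6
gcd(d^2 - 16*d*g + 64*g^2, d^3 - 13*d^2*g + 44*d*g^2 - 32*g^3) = d - 8*g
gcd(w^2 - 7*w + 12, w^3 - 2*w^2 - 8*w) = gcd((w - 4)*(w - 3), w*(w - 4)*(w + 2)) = w - 4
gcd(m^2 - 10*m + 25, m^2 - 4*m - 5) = m - 5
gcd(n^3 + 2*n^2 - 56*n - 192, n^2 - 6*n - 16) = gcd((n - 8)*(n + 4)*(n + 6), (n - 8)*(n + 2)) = n - 8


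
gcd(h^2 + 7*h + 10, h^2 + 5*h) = h + 5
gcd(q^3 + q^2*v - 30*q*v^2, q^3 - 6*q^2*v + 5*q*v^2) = q^2 - 5*q*v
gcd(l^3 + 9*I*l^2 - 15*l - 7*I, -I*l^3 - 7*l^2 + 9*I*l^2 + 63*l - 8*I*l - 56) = 1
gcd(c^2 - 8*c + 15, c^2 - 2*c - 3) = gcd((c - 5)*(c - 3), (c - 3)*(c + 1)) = c - 3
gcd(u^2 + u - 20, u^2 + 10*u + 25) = u + 5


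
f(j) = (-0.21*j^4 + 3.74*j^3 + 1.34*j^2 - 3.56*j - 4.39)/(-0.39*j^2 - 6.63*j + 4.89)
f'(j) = (0.78*j + 6.63)*(-0.21*j^4 + 3.74*j^3 + 1.34*j^2 - 3.56*j - 4.39)/(-0.39*j^2 - 6.63*j + 4.89)^2 + (-0.84*j^3 + 11.22*j^2 + 2.68*j - 3.56)/(-0.39*j^2 - 6.63*j + 4.89) = (0.1638*j^5 + 2.7183*j^4 - 53.7*j^3 + 44.5932*j^2 + 9.681*j - 46.5141)/(0.1521*j^4 + 5.1714*j^3 + 40.1427*j^2 - 64.8414*j + 23.9121)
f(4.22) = -7.29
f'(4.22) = -2.40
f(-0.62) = -0.29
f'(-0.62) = -0.28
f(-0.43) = -0.38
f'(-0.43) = -0.65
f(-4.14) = -11.45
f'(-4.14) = 7.73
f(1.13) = 0.53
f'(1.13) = -5.35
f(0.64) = -10.62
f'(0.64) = -150.31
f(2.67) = -3.60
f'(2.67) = -2.32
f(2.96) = -4.28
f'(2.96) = -2.35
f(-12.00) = -374.20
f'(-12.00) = 143.27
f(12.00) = -17.23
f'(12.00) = 0.63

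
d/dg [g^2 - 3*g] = 2*g - 3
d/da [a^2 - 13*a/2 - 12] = 2*a - 13/2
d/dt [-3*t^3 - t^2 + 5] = t*(-9*t - 2)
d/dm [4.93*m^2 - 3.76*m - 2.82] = 9.86*m - 3.76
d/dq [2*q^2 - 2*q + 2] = 4*q - 2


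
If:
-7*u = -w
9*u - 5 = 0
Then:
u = 5/9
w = 35/9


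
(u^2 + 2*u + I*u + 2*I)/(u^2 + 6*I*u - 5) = (u + 2)/(u + 5*I)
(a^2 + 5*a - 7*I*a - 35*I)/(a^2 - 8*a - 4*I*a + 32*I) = (a^2 + a*(5 - 7*I) - 35*I)/(a^2 - 4*a*(2 + I) + 32*I)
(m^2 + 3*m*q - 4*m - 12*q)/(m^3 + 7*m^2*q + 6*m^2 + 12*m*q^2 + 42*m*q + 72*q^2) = (m - 4)/(m^2 + 4*m*q + 6*m + 24*q)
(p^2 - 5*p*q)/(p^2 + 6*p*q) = (p - 5*q)/(p + 6*q)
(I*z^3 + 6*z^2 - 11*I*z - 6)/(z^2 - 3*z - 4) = (-I*z^3 - 6*z^2 + 11*I*z + 6)/(-z^2 + 3*z + 4)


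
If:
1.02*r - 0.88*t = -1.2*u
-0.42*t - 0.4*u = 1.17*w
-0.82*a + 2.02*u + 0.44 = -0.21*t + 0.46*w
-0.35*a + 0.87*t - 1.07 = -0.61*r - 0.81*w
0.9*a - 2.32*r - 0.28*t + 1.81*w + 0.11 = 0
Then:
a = -14.63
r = -1.40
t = -7.62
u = -4.40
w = 4.24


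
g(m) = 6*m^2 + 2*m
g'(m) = 12*m + 2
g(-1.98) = 19.56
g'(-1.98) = -21.76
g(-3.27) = 57.62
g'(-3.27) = -37.24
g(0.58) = 3.18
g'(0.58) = 8.96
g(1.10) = 9.46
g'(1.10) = 15.20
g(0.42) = 1.90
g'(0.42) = 7.04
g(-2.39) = 29.49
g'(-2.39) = -26.68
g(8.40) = 440.16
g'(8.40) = 102.80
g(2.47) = 41.55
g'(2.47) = 31.64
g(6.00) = 228.00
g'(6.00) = 74.00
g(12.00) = 888.00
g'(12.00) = 146.00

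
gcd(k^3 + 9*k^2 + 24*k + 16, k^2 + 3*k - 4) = k + 4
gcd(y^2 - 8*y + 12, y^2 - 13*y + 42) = y - 6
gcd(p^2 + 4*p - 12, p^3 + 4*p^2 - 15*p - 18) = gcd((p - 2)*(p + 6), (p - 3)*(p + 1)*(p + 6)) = p + 6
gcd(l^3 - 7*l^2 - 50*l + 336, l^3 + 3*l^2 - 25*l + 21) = l + 7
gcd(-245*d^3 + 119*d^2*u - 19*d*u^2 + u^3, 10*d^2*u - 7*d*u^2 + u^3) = -5*d + u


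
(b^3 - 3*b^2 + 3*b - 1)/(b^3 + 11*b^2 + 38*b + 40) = (b^3 - 3*b^2 + 3*b - 1)/(b^3 + 11*b^2 + 38*b + 40)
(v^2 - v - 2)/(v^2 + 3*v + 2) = (v - 2)/(v + 2)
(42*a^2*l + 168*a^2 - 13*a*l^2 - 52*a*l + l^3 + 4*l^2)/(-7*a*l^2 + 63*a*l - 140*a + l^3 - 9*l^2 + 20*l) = (-6*a*l - 24*a + l^2 + 4*l)/(l^2 - 9*l + 20)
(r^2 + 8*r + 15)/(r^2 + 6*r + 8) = (r^2 + 8*r + 15)/(r^2 + 6*r + 8)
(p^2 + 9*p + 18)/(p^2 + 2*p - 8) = (p^2 + 9*p + 18)/(p^2 + 2*p - 8)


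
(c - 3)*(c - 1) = c^2 - 4*c + 3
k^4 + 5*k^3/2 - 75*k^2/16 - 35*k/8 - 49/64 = (k - 7/4)*(k + 1/4)*(k + 1/2)*(k + 7/2)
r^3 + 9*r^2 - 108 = (r - 3)*(r + 6)^2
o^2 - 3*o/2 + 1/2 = (o - 1)*(o - 1/2)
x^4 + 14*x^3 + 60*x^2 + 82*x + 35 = (x + 1)^2*(x + 5)*(x + 7)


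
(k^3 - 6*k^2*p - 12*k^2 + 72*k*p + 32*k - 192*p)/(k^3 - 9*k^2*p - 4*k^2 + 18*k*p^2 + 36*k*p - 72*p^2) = (8 - k)/(-k + 3*p)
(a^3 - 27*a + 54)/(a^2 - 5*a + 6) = (a^2 + 3*a - 18)/(a - 2)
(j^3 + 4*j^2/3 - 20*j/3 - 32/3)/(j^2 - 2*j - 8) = (3*j^2 - 2*j - 16)/(3*(j - 4))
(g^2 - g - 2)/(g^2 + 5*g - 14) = (g + 1)/(g + 7)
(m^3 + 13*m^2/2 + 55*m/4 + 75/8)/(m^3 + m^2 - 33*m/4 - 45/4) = (m + 5/2)/(m - 3)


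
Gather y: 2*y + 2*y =4*y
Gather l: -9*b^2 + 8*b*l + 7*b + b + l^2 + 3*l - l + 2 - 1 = -9*b^2 + 8*b + l^2 + l*(8*b + 2) + 1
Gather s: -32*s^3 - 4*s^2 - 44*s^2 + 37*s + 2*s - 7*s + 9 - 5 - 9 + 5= -32*s^3 - 48*s^2 + 32*s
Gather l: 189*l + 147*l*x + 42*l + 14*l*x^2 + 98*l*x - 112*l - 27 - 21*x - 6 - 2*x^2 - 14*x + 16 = l*(14*x^2 + 245*x + 119) - 2*x^2 - 35*x - 17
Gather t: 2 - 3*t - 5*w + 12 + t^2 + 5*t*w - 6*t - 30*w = t^2 + t*(5*w - 9) - 35*w + 14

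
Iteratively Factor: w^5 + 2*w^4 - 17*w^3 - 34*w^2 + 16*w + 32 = (w + 2)*(w^4 - 17*w^2 + 16) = (w - 4)*(w + 2)*(w^3 + 4*w^2 - w - 4) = (w - 4)*(w - 1)*(w + 2)*(w^2 + 5*w + 4) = (w - 4)*(w - 1)*(w + 2)*(w + 4)*(w + 1)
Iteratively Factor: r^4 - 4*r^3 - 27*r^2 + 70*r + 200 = (r + 4)*(r^3 - 8*r^2 + 5*r + 50) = (r - 5)*(r + 4)*(r^2 - 3*r - 10) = (r - 5)*(r + 2)*(r + 4)*(r - 5)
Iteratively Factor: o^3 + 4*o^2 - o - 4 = (o - 1)*(o^2 + 5*o + 4) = (o - 1)*(o + 4)*(o + 1)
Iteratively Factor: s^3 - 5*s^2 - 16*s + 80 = (s + 4)*(s^2 - 9*s + 20) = (s - 4)*(s + 4)*(s - 5)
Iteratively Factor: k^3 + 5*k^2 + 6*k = (k + 3)*(k^2 + 2*k) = (k + 2)*(k + 3)*(k)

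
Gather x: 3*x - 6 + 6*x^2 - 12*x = 6*x^2 - 9*x - 6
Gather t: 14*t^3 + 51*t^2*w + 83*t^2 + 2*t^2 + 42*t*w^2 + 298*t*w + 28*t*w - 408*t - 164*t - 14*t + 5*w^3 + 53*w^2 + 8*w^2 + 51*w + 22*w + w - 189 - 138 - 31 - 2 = 14*t^3 + t^2*(51*w + 85) + t*(42*w^2 + 326*w - 586) + 5*w^3 + 61*w^2 + 74*w - 360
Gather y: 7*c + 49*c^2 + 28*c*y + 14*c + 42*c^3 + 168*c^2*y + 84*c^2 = 42*c^3 + 133*c^2 + 21*c + y*(168*c^2 + 28*c)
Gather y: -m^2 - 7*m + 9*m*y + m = -m^2 + 9*m*y - 6*m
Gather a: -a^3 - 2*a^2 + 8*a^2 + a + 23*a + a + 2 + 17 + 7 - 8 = -a^3 + 6*a^2 + 25*a + 18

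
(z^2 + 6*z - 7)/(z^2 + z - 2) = (z + 7)/(z + 2)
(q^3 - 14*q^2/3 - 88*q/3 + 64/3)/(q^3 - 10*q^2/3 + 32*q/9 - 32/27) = 9*(q^2 - 4*q - 32)/(9*q^2 - 24*q + 16)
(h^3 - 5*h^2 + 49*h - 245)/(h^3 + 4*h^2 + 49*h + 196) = (h - 5)/(h + 4)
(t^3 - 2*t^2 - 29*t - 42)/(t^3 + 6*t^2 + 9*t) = (t^2 - 5*t - 14)/(t*(t + 3))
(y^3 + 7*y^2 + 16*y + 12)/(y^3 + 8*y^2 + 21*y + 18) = (y + 2)/(y + 3)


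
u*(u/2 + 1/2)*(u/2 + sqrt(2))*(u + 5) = u^4/4 + sqrt(2)*u^3/2 + 3*u^3/2 + 5*u^2/4 + 3*sqrt(2)*u^2 + 5*sqrt(2)*u/2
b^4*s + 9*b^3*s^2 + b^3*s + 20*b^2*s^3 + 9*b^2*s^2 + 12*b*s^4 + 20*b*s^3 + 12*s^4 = (b + s)*(b + 2*s)*(b + 6*s)*(b*s + s)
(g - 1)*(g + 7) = g^2 + 6*g - 7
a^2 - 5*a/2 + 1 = (a - 2)*(a - 1/2)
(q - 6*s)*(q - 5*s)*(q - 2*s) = q^3 - 13*q^2*s + 52*q*s^2 - 60*s^3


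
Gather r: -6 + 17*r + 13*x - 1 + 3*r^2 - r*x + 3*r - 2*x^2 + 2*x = 3*r^2 + r*(20 - x) - 2*x^2 + 15*x - 7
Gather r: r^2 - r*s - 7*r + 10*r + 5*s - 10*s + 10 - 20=r^2 + r*(3 - s) - 5*s - 10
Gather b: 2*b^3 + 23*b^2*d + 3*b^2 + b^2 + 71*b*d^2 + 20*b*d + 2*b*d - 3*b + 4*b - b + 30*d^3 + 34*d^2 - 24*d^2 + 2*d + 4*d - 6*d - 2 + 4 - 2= 2*b^3 + b^2*(23*d + 4) + b*(71*d^2 + 22*d) + 30*d^3 + 10*d^2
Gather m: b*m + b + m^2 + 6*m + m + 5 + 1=b + m^2 + m*(b + 7) + 6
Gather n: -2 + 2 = 0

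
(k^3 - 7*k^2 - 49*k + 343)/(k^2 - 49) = k - 7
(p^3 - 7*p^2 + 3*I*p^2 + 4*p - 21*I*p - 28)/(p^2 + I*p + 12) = (p^2 - p*(7 + I) + 7*I)/(p - 3*I)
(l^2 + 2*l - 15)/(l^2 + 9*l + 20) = (l - 3)/(l + 4)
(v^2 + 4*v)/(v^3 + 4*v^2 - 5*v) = (v + 4)/(v^2 + 4*v - 5)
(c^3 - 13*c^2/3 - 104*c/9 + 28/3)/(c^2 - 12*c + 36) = (9*c^2 + 15*c - 14)/(9*(c - 6))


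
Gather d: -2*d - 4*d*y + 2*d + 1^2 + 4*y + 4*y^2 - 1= -4*d*y + 4*y^2 + 4*y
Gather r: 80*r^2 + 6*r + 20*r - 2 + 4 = 80*r^2 + 26*r + 2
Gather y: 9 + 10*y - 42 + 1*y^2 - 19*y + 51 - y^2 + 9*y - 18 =0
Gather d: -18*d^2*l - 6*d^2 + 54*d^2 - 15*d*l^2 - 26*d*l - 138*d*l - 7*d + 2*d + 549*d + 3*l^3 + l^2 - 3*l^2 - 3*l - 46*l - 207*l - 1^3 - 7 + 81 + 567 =d^2*(48 - 18*l) + d*(-15*l^2 - 164*l + 544) + 3*l^3 - 2*l^2 - 256*l + 640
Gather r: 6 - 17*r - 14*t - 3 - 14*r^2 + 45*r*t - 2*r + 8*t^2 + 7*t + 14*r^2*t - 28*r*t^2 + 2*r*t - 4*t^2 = r^2*(14*t - 14) + r*(-28*t^2 + 47*t - 19) + 4*t^2 - 7*t + 3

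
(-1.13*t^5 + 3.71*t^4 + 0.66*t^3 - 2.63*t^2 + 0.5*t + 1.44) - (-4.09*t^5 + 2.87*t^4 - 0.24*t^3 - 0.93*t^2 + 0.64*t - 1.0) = 2.96*t^5 + 0.84*t^4 + 0.9*t^3 - 1.7*t^2 - 0.14*t + 2.44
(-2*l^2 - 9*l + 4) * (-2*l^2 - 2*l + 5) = 4*l^4 + 22*l^3 - 53*l + 20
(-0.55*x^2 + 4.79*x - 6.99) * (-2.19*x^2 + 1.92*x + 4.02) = 1.2045*x^4 - 11.5461*x^3 + 22.2939*x^2 + 5.835*x - 28.0998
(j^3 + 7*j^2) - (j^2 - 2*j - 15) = j^3 + 6*j^2 + 2*j + 15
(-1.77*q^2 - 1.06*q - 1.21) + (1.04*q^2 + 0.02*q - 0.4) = -0.73*q^2 - 1.04*q - 1.61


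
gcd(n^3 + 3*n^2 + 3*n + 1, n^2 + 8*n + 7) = n + 1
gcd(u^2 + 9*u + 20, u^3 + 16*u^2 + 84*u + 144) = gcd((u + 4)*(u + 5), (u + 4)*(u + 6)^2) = u + 4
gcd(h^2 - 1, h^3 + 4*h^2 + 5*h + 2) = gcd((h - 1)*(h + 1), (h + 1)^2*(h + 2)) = h + 1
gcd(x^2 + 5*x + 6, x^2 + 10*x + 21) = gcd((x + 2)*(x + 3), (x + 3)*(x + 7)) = x + 3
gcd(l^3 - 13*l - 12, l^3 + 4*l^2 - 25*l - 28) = l^2 - 3*l - 4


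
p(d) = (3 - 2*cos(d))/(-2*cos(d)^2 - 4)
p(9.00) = -0.85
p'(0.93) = -0.50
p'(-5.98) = -0.14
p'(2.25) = 0.04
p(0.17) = -0.17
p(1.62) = -0.77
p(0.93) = -0.38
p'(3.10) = 0.01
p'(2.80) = 0.07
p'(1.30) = -0.61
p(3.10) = -0.83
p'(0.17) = -0.08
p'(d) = -4*(3 - 2*cos(d))*sin(d)*cos(d)/(-2*cos(d)^2 - 4)^2 + 2*sin(d)/(-2*cos(d)^2 - 4)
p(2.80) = -0.85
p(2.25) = -0.89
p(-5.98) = -0.19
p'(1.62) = -0.46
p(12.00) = -0.24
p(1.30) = -0.59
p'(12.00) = 0.28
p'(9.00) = 0.08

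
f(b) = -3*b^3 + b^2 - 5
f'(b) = -9*b^2 + 2*b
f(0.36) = -5.01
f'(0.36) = -0.45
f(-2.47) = 46.31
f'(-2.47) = -59.85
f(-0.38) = -4.69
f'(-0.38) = -2.06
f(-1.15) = 0.89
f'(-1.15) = -14.20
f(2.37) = -39.32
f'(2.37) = -45.81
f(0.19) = -4.98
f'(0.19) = 0.06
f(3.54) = -125.55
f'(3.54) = -105.70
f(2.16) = -30.57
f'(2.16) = -37.67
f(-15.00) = 10345.00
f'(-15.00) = -2055.00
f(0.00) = -5.00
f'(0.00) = 0.00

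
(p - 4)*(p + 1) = p^2 - 3*p - 4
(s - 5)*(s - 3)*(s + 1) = s^3 - 7*s^2 + 7*s + 15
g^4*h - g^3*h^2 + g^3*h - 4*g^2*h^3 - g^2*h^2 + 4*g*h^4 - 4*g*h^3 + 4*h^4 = (g - 2*h)*(g - h)*(g + 2*h)*(g*h + h)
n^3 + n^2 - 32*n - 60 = (n - 6)*(n + 2)*(n + 5)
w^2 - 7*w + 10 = (w - 5)*(w - 2)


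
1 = 1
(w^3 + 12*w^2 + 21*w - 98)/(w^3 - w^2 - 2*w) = (w^2 + 14*w + 49)/(w*(w + 1))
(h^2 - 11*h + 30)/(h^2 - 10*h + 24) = (h - 5)/(h - 4)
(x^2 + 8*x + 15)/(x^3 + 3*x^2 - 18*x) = (x^2 + 8*x + 15)/(x*(x^2 + 3*x - 18))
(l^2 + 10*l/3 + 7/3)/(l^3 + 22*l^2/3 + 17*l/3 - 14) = (l + 1)/(l^2 + 5*l - 6)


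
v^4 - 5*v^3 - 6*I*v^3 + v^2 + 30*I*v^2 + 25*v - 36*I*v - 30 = (v - 3)*(v - 2)*(v - 5*I)*(v - I)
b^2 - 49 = (b - 7)*(b + 7)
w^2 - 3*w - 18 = (w - 6)*(w + 3)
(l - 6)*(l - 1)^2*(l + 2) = l^4 - 6*l^3 - 3*l^2 + 20*l - 12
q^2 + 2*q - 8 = (q - 2)*(q + 4)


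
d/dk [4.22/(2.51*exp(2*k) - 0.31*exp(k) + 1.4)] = (1.3082 - 21.1844*exp(k))*exp(k)/(2.51*exp(2*k) - 0.31*exp(k) + 1.4)^2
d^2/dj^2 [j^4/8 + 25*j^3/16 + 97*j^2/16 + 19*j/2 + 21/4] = 3*j^2/2 + 75*j/8 + 97/8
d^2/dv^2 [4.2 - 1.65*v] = 0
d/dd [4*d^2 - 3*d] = 8*d - 3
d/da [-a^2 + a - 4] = 1 - 2*a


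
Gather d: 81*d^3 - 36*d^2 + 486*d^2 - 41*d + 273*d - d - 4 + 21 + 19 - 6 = 81*d^3 + 450*d^2 + 231*d + 30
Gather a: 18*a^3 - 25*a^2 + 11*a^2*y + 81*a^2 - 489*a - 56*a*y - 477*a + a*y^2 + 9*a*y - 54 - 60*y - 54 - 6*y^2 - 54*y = 18*a^3 + a^2*(11*y + 56) + a*(y^2 - 47*y - 966) - 6*y^2 - 114*y - 108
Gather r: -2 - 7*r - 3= -7*r - 5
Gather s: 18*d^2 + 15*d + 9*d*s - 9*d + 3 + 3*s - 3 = 18*d^2 + 6*d + s*(9*d + 3)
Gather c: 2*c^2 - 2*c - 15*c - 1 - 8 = 2*c^2 - 17*c - 9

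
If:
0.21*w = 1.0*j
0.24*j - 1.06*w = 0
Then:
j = 0.00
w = 0.00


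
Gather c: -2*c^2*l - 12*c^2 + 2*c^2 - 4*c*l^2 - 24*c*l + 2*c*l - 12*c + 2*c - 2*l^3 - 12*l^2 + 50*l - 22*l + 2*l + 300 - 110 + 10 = c^2*(-2*l - 10) + c*(-4*l^2 - 22*l - 10) - 2*l^3 - 12*l^2 + 30*l + 200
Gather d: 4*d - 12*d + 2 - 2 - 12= -8*d - 12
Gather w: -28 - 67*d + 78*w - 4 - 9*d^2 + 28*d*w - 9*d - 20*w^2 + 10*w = -9*d^2 - 76*d - 20*w^2 + w*(28*d + 88) - 32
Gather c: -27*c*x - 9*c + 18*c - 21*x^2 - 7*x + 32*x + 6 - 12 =c*(9 - 27*x) - 21*x^2 + 25*x - 6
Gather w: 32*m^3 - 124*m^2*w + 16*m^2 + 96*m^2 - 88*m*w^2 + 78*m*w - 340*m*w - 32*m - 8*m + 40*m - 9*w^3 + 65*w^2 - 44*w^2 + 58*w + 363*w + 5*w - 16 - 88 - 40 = 32*m^3 + 112*m^2 - 9*w^3 + w^2*(21 - 88*m) + w*(-124*m^2 - 262*m + 426) - 144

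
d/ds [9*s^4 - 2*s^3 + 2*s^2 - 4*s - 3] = 36*s^3 - 6*s^2 + 4*s - 4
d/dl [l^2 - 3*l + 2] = 2*l - 3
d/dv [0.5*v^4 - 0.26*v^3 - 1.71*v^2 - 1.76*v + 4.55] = 2.0*v^3 - 0.78*v^2 - 3.42*v - 1.76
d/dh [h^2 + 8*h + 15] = 2*h + 8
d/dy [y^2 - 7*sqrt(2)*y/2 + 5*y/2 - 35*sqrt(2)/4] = 2*y - 7*sqrt(2)/2 + 5/2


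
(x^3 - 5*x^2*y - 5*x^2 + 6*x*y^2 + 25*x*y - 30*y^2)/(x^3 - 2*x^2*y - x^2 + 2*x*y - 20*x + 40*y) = (x - 3*y)/(x + 4)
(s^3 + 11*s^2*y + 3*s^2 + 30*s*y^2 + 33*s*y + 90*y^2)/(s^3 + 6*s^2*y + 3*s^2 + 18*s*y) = (s + 5*y)/s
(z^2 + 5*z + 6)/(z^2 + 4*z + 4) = (z + 3)/(z + 2)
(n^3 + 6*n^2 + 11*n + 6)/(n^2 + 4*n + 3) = n + 2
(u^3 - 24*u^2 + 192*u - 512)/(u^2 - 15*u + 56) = (u^2 - 16*u + 64)/(u - 7)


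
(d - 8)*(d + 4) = d^2 - 4*d - 32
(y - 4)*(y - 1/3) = y^2 - 13*y/3 + 4/3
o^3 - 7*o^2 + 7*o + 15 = (o - 5)*(o - 3)*(o + 1)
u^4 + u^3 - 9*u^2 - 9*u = u*(u - 3)*(u + 1)*(u + 3)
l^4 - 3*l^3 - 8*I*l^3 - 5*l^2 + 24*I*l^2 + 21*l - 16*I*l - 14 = (l - 2)*(l - 1)*(l - 7*I)*(l - I)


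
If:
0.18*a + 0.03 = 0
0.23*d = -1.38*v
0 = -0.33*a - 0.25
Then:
No Solution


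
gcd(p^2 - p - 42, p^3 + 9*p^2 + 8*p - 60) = p + 6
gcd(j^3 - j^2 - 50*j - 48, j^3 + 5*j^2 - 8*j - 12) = j^2 + 7*j + 6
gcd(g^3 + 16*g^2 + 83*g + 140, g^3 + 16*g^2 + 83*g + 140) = g^3 + 16*g^2 + 83*g + 140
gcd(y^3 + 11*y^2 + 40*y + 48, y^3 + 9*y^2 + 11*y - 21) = y + 3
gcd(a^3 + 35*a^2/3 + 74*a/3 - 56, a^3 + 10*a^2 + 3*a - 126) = a^2 + 13*a + 42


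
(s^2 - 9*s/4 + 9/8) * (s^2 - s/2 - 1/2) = s^4 - 11*s^3/4 + 7*s^2/4 + 9*s/16 - 9/16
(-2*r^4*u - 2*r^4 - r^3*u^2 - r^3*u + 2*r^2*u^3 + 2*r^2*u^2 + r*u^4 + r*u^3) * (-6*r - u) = 12*r^5*u + 12*r^5 + 8*r^4*u^2 + 8*r^4*u - 11*r^3*u^3 - 11*r^3*u^2 - 8*r^2*u^4 - 8*r^2*u^3 - r*u^5 - r*u^4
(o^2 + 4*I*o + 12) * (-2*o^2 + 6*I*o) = -2*o^4 - 2*I*o^3 - 48*o^2 + 72*I*o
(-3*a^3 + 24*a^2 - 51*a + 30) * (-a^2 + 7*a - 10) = 3*a^5 - 45*a^4 + 249*a^3 - 627*a^2 + 720*a - 300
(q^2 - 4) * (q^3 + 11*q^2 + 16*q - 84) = q^5 + 11*q^4 + 12*q^3 - 128*q^2 - 64*q + 336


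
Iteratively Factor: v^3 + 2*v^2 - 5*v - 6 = (v + 1)*(v^2 + v - 6) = (v + 1)*(v + 3)*(v - 2)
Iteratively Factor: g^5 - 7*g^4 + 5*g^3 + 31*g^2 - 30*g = (g - 5)*(g^4 - 2*g^3 - 5*g^2 + 6*g) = (g - 5)*(g + 2)*(g^3 - 4*g^2 + 3*g) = g*(g - 5)*(g + 2)*(g^2 - 4*g + 3) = g*(g - 5)*(g - 3)*(g + 2)*(g - 1)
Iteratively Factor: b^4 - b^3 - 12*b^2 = (b)*(b^3 - b^2 - 12*b) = b^2*(b^2 - b - 12) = b^2*(b - 4)*(b + 3)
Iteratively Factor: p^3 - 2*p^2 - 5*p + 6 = (p + 2)*(p^2 - 4*p + 3) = (p - 1)*(p + 2)*(p - 3)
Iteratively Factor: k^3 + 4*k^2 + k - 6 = (k - 1)*(k^2 + 5*k + 6) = (k - 1)*(k + 3)*(k + 2)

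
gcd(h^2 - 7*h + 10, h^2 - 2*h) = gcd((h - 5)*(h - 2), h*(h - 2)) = h - 2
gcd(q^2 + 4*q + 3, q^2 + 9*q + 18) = q + 3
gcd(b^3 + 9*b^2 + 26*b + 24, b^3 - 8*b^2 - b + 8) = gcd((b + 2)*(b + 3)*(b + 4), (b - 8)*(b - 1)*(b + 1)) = 1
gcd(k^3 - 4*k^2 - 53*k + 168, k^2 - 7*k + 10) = 1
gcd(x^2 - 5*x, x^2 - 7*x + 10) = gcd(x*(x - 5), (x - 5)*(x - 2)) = x - 5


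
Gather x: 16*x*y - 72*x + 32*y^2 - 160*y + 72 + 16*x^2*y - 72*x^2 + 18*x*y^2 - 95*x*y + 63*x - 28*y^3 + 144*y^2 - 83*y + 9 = x^2*(16*y - 72) + x*(18*y^2 - 79*y - 9) - 28*y^3 + 176*y^2 - 243*y + 81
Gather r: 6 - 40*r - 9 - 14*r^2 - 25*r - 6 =-14*r^2 - 65*r - 9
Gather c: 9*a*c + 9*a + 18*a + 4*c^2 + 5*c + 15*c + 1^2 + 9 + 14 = 27*a + 4*c^2 + c*(9*a + 20) + 24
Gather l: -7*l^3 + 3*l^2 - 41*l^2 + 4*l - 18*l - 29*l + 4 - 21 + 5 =-7*l^3 - 38*l^2 - 43*l - 12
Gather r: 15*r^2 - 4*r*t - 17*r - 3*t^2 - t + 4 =15*r^2 + r*(-4*t - 17) - 3*t^2 - t + 4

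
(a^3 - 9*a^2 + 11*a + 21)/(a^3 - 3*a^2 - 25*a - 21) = (a - 3)/(a + 3)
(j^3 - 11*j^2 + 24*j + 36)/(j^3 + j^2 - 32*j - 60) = (j^2 - 5*j - 6)/(j^2 + 7*j + 10)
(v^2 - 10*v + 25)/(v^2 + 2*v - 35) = (v - 5)/(v + 7)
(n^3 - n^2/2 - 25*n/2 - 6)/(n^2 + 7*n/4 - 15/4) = 2*(2*n^2 - 7*n - 4)/(4*n - 5)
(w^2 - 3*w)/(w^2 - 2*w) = (w - 3)/(w - 2)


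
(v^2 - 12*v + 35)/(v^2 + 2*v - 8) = (v^2 - 12*v + 35)/(v^2 + 2*v - 8)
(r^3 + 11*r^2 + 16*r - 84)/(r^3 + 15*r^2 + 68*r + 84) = (r - 2)/(r + 2)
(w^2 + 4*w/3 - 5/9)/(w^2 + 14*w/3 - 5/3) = (w + 5/3)/(w + 5)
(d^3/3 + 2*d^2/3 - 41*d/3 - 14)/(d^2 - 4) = (d^3 + 2*d^2 - 41*d - 42)/(3*(d^2 - 4))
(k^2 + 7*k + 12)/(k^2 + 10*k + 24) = (k + 3)/(k + 6)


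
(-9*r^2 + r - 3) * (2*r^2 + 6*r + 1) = -18*r^4 - 52*r^3 - 9*r^2 - 17*r - 3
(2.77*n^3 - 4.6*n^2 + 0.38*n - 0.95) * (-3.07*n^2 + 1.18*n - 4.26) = -8.5039*n^5 + 17.3906*n^4 - 18.3948*n^3 + 22.9609*n^2 - 2.7398*n + 4.047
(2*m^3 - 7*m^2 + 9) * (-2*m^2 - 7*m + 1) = -4*m^5 + 51*m^3 - 25*m^2 - 63*m + 9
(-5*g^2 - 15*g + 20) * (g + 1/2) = -5*g^3 - 35*g^2/2 + 25*g/2 + 10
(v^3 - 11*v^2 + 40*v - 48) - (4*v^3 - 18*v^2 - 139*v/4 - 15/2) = -3*v^3 + 7*v^2 + 299*v/4 - 81/2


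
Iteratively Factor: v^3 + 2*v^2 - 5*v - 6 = (v + 3)*(v^2 - v - 2) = (v - 2)*(v + 3)*(v + 1)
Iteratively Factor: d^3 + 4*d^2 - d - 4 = (d - 1)*(d^2 + 5*d + 4) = (d - 1)*(d + 4)*(d + 1)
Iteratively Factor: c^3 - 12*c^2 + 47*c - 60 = (c - 5)*(c^2 - 7*c + 12) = (c - 5)*(c - 4)*(c - 3)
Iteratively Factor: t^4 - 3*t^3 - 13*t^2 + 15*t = (t - 5)*(t^3 + 2*t^2 - 3*t) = (t - 5)*(t - 1)*(t^2 + 3*t) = t*(t - 5)*(t - 1)*(t + 3)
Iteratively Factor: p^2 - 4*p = (p)*(p - 4)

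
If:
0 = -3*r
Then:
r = 0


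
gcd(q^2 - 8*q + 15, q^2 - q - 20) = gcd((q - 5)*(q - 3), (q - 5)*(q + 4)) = q - 5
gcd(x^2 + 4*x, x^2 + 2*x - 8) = x + 4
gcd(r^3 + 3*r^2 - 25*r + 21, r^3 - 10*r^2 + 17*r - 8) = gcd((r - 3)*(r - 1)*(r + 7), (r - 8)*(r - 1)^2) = r - 1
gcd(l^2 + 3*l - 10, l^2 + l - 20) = l + 5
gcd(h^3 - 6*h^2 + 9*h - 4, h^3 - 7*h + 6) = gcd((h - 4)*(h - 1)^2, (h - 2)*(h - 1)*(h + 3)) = h - 1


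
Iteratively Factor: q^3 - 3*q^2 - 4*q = (q + 1)*(q^2 - 4*q) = q*(q + 1)*(q - 4)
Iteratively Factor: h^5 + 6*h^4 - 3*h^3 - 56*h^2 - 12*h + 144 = (h - 2)*(h^4 + 8*h^3 + 13*h^2 - 30*h - 72) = (h - 2)^2*(h^3 + 10*h^2 + 33*h + 36) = (h - 2)^2*(h + 3)*(h^2 + 7*h + 12) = (h - 2)^2*(h + 3)^2*(h + 4)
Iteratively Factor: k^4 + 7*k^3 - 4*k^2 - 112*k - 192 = (k + 4)*(k^3 + 3*k^2 - 16*k - 48) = (k + 4)^2*(k^2 - k - 12) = (k - 4)*(k + 4)^2*(k + 3)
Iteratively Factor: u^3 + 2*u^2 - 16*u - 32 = (u + 4)*(u^2 - 2*u - 8) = (u - 4)*(u + 4)*(u + 2)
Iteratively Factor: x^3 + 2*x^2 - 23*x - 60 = (x - 5)*(x^2 + 7*x + 12) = (x - 5)*(x + 3)*(x + 4)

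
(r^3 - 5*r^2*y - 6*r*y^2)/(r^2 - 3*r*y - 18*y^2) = r*(r + y)/(r + 3*y)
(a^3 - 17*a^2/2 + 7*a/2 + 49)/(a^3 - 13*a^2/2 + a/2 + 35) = (a - 7)/(a - 5)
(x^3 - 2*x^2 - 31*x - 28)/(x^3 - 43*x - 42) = (x + 4)/(x + 6)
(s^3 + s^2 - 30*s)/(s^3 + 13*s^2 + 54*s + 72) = s*(s - 5)/(s^2 + 7*s + 12)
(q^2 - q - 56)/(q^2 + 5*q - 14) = (q - 8)/(q - 2)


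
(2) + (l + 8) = l + 10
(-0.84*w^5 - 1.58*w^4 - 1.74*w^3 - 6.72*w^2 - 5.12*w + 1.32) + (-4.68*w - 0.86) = -0.84*w^5 - 1.58*w^4 - 1.74*w^3 - 6.72*w^2 - 9.8*w + 0.46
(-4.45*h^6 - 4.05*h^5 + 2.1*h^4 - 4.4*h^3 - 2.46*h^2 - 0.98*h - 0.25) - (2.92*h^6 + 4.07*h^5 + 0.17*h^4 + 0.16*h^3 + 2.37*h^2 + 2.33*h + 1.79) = -7.37*h^6 - 8.12*h^5 + 1.93*h^4 - 4.56*h^3 - 4.83*h^2 - 3.31*h - 2.04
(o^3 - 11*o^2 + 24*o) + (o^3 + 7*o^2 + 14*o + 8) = 2*o^3 - 4*o^2 + 38*o + 8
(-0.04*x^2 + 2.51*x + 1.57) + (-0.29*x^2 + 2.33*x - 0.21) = -0.33*x^2 + 4.84*x + 1.36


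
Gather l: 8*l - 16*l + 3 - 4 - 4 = -8*l - 5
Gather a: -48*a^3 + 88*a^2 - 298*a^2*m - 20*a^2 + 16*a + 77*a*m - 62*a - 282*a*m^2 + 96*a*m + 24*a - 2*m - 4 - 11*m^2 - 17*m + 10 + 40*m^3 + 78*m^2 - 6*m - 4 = -48*a^3 + a^2*(68 - 298*m) + a*(-282*m^2 + 173*m - 22) + 40*m^3 + 67*m^2 - 25*m + 2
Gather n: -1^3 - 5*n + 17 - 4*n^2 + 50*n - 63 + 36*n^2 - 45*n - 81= 32*n^2 - 128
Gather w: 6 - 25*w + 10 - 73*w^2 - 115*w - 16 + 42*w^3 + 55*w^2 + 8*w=42*w^3 - 18*w^2 - 132*w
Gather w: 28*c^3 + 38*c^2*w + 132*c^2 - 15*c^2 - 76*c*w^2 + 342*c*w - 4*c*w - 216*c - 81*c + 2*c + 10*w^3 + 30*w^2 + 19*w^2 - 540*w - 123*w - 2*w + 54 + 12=28*c^3 + 117*c^2 - 295*c + 10*w^3 + w^2*(49 - 76*c) + w*(38*c^2 + 338*c - 665) + 66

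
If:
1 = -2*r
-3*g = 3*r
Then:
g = 1/2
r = -1/2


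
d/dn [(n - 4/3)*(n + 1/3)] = 2*n - 1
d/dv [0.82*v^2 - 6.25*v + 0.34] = 1.64*v - 6.25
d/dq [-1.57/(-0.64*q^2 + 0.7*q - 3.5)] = (1.099 - 2.0096*q)/(0.64*q^2 - 0.7*q + 3.5)^2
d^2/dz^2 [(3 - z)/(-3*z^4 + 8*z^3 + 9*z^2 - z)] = 2*(54*z^7 - 462*z^6 + 1191*z^5 - 216*z^4 - 1657*z^3 - 657*z^2 + 81*z - 3)/(z^3*(27*z^9 - 216*z^8 + 333*z^7 + 811*z^6 - 1143*z^5 - 1914*z^4 - 288*z^3 + 219*z^2 - 27*z + 1))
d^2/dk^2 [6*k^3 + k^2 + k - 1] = 36*k + 2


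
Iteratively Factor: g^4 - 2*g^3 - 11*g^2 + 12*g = (g + 3)*(g^3 - 5*g^2 + 4*g) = (g - 4)*(g + 3)*(g^2 - g) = g*(g - 4)*(g + 3)*(g - 1)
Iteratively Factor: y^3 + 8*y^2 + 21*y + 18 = (y + 2)*(y^2 + 6*y + 9) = (y + 2)*(y + 3)*(y + 3)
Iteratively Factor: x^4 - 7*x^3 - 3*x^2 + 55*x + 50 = (x + 1)*(x^3 - 8*x^2 + 5*x + 50) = (x - 5)*(x + 1)*(x^2 - 3*x - 10) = (x - 5)^2*(x + 1)*(x + 2)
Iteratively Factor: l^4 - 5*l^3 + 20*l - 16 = (l - 4)*(l^3 - l^2 - 4*l + 4) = (l - 4)*(l - 1)*(l^2 - 4) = (l - 4)*(l - 2)*(l - 1)*(l + 2)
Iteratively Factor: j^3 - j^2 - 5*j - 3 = (j - 3)*(j^2 + 2*j + 1) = (j - 3)*(j + 1)*(j + 1)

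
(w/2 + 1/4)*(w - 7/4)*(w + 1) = w^3/2 - w^2/8 - 17*w/16 - 7/16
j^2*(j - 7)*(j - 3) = j^4 - 10*j^3 + 21*j^2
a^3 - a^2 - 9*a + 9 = (a - 3)*(a - 1)*(a + 3)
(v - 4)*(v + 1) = v^2 - 3*v - 4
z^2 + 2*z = z*(z + 2)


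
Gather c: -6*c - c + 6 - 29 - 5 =-7*c - 28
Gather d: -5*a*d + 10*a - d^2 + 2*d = 10*a - d^2 + d*(2 - 5*a)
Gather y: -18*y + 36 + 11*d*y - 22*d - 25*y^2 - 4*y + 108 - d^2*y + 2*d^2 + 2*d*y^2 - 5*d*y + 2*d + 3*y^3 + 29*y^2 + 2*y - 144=2*d^2 - 20*d + 3*y^3 + y^2*(2*d + 4) + y*(-d^2 + 6*d - 20)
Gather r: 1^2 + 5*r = 5*r + 1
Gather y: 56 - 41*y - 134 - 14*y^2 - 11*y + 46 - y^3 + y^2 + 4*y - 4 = -y^3 - 13*y^2 - 48*y - 36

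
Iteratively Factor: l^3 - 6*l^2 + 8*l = (l)*(l^2 - 6*l + 8) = l*(l - 2)*(l - 4)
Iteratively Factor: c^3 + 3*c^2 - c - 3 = (c - 1)*(c^2 + 4*c + 3) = (c - 1)*(c + 3)*(c + 1)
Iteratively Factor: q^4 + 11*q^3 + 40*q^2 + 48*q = (q + 4)*(q^3 + 7*q^2 + 12*q) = (q + 4)^2*(q^2 + 3*q) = q*(q + 4)^2*(q + 3)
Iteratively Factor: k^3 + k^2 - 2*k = (k + 2)*(k^2 - k) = k*(k + 2)*(k - 1)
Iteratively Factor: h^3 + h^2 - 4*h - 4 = (h + 1)*(h^2 - 4) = (h + 1)*(h + 2)*(h - 2)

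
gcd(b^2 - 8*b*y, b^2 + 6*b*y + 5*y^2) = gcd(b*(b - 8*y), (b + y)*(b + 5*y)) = 1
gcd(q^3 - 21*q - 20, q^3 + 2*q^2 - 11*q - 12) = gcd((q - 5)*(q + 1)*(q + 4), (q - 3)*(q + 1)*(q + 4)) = q^2 + 5*q + 4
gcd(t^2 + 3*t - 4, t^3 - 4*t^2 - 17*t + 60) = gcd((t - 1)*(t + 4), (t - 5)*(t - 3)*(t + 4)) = t + 4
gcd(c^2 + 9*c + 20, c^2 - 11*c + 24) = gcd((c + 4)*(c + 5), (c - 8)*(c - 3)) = 1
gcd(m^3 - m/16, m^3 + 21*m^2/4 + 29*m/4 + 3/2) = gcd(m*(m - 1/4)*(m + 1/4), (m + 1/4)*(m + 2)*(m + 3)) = m + 1/4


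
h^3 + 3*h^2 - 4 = (h - 1)*(h + 2)^2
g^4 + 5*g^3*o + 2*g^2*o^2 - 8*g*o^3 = g*(g - o)*(g + 2*o)*(g + 4*o)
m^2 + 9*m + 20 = (m + 4)*(m + 5)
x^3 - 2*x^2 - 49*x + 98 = (x - 7)*(x - 2)*(x + 7)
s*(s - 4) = s^2 - 4*s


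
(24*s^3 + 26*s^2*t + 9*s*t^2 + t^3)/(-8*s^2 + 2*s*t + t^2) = (-6*s^2 - 5*s*t - t^2)/(2*s - t)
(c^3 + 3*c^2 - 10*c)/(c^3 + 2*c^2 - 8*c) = (c + 5)/(c + 4)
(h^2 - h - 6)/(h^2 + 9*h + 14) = (h - 3)/(h + 7)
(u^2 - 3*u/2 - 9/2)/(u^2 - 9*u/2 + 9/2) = (2*u + 3)/(2*u - 3)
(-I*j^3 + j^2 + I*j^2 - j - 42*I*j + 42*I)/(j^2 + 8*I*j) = (-I*j^3 + j^2 + I*j^2 - j - 42*I*j + 42*I)/(j*(j + 8*I))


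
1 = 1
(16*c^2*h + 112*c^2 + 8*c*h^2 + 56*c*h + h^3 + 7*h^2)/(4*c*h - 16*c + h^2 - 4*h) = (4*c*h + 28*c + h^2 + 7*h)/(h - 4)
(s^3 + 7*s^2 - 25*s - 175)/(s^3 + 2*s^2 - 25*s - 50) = (s + 7)/(s + 2)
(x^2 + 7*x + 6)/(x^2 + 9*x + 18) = (x + 1)/(x + 3)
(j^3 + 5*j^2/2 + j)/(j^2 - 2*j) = (j^2 + 5*j/2 + 1)/(j - 2)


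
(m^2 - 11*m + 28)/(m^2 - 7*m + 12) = (m - 7)/(m - 3)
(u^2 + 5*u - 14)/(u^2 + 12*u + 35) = (u - 2)/(u + 5)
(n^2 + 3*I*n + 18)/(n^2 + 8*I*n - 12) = (n - 3*I)/(n + 2*I)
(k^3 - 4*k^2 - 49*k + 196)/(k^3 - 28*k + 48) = (k^2 - 49)/(k^2 + 4*k - 12)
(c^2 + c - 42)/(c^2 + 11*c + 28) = (c - 6)/(c + 4)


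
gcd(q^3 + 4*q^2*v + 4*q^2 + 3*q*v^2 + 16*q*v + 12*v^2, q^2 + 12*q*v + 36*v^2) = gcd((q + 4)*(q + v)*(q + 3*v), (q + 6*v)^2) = 1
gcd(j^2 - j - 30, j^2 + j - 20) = j + 5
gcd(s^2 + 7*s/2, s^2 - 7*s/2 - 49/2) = s + 7/2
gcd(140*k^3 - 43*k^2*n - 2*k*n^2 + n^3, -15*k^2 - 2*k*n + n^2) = 5*k - n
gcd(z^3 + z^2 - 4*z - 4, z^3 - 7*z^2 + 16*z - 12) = z - 2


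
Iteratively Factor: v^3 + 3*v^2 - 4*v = (v + 4)*(v^2 - v) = v*(v + 4)*(v - 1)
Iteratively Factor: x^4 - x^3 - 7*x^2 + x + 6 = (x + 2)*(x^3 - 3*x^2 - x + 3) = (x - 1)*(x + 2)*(x^2 - 2*x - 3) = (x - 3)*(x - 1)*(x + 2)*(x + 1)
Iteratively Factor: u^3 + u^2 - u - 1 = (u + 1)*(u^2 - 1) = (u - 1)*(u + 1)*(u + 1)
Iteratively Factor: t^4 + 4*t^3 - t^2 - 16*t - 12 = (t + 1)*(t^3 + 3*t^2 - 4*t - 12) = (t + 1)*(t + 3)*(t^2 - 4) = (t - 2)*(t + 1)*(t + 3)*(t + 2)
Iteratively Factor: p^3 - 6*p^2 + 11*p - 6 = (p - 3)*(p^2 - 3*p + 2) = (p - 3)*(p - 1)*(p - 2)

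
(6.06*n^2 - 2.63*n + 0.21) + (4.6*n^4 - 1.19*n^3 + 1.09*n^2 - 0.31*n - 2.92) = 4.6*n^4 - 1.19*n^3 + 7.15*n^2 - 2.94*n - 2.71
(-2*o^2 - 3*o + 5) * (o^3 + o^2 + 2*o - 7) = -2*o^5 - 5*o^4 - 2*o^3 + 13*o^2 + 31*o - 35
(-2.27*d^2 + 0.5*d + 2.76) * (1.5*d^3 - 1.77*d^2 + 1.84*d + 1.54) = -3.405*d^5 + 4.7679*d^4 - 0.9218*d^3 - 7.461*d^2 + 5.8484*d + 4.2504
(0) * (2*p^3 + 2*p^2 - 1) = 0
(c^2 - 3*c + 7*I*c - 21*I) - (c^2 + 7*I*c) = -3*c - 21*I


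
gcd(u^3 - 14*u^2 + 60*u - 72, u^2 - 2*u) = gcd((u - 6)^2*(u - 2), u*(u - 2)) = u - 2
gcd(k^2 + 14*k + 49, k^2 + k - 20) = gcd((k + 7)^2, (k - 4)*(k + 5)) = 1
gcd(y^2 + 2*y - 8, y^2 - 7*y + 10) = y - 2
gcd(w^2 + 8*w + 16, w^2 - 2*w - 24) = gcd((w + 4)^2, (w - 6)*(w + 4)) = w + 4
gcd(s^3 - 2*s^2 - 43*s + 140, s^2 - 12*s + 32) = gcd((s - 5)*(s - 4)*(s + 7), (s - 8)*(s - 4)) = s - 4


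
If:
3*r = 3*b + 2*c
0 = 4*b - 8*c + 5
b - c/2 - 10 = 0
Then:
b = 55/4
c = 15/2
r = 75/4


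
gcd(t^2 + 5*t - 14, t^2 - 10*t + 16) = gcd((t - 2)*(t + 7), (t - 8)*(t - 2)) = t - 2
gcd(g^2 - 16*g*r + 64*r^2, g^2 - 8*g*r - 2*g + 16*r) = -g + 8*r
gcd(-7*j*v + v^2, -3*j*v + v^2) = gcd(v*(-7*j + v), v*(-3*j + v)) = v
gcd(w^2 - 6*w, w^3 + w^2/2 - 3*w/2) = w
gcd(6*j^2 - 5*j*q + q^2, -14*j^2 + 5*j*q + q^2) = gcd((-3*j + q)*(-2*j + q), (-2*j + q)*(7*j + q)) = -2*j + q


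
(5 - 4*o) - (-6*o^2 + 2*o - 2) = 6*o^2 - 6*o + 7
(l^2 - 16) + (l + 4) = l^2 + l - 12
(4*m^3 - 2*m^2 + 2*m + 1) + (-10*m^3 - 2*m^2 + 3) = -6*m^3 - 4*m^2 + 2*m + 4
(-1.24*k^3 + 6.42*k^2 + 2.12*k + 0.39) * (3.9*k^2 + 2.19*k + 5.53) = -4.836*k^5 + 22.3224*k^4 + 15.4706*k^3 + 41.6664*k^2 + 12.5777*k + 2.1567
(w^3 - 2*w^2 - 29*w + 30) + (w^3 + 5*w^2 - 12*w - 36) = 2*w^3 + 3*w^2 - 41*w - 6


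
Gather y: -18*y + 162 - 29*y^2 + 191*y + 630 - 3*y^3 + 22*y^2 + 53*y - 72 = -3*y^3 - 7*y^2 + 226*y + 720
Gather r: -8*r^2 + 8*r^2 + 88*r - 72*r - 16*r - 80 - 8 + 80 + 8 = 0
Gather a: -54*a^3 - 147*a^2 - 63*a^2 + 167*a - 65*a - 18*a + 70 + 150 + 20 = -54*a^3 - 210*a^2 + 84*a + 240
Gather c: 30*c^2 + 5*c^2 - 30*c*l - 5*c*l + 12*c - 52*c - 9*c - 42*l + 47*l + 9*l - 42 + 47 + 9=35*c^2 + c*(-35*l - 49) + 14*l + 14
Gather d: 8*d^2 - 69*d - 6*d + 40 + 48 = 8*d^2 - 75*d + 88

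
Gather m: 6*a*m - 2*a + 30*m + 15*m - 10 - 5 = -2*a + m*(6*a + 45) - 15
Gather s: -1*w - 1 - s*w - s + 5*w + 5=s*(-w - 1) + 4*w + 4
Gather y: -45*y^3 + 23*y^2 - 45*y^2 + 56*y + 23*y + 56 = -45*y^3 - 22*y^2 + 79*y + 56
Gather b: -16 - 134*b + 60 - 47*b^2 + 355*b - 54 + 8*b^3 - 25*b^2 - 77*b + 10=8*b^3 - 72*b^2 + 144*b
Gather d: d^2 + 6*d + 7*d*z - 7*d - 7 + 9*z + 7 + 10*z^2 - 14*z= d^2 + d*(7*z - 1) + 10*z^2 - 5*z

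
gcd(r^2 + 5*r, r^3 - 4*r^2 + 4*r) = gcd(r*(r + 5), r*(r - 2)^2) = r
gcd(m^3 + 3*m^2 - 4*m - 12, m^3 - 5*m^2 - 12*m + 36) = m^2 + m - 6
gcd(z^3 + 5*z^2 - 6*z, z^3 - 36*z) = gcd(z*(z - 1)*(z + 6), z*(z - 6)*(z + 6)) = z^2 + 6*z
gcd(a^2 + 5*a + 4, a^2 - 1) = a + 1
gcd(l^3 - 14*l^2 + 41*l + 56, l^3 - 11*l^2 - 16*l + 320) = l - 8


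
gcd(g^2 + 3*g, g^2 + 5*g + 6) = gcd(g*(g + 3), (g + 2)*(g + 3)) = g + 3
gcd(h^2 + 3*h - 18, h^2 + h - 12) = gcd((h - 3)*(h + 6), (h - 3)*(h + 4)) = h - 3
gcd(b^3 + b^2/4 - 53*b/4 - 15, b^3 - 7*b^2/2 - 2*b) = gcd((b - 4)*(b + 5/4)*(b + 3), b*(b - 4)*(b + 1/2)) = b - 4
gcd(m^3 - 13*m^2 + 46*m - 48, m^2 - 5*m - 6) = 1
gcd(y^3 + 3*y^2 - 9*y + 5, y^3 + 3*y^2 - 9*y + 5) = y^3 + 3*y^2 - 9*y + 5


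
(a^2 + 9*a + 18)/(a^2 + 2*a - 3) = (a + 6)/(a - 1)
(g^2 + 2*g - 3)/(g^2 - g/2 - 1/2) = 2*(g + 3)/(2*g + 1)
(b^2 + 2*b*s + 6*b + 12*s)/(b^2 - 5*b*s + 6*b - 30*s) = (-b - 2*s)/(-b + 5*s)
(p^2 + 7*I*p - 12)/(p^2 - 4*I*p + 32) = (p + 3*I)/(p - 8*I)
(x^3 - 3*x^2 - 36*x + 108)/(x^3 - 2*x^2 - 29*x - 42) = (-x^3 + 3*x^2 + 36*x - 108)/(-x^3 + 2*x^2 + 29*x + 42)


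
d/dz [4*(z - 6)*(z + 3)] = 8*z - 12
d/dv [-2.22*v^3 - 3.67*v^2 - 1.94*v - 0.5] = -6.66*v^2 - 7.34*v - 1.94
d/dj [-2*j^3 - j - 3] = -6*j^2 - 1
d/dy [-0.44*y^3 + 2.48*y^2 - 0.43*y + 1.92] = -1.32*y^2 + 4.96*y - 0.43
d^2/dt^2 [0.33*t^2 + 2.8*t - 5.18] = 0.660000000000000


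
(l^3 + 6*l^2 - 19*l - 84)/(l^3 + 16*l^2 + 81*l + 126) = (l - 4)/(l + 6)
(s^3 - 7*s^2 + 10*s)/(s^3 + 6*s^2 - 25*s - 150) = s*(s - 2)/(s^2 + 11*s + 30)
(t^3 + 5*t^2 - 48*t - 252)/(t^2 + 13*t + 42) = (t^2 - t - 42)/(t + 7)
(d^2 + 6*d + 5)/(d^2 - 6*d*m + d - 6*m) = (d + 5)/(d - 6*m)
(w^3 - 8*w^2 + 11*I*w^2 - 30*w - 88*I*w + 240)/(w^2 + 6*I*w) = w - 8 + 5*I - 40*I/w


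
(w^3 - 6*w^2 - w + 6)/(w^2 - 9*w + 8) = (w^2 - 5*w - 6)/(w - 8)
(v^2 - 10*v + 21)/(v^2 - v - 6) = (v - 7)/(v + 2)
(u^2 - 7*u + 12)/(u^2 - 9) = (u - 4)/(u + 3)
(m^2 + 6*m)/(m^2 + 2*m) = (m + 6)/(m + 2)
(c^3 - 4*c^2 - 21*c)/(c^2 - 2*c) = (c^2 - 4*c - 21)/(c - 2)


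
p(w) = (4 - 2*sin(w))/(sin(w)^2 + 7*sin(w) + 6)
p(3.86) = 2.91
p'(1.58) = 0.00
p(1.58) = 0.14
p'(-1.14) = -59.98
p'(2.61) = 0.39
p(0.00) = 0.67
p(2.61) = 0.30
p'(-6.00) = -0.63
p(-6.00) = 0.43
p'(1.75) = 0.04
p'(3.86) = 7.65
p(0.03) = 0.63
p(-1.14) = 12.51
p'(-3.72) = 0.36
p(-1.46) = 195.07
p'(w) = (4 - 2*sin(w))*(-2*sin(w)*cos(w) - 7*cos(w))/(sin(w)^2 + 7*sin(w) + 6)^2 - 2*cos(w)/(sin(w)^2 + 7*sin(w) + 6)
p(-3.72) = 0.29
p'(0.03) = -1.04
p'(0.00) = -1.11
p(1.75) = 0.15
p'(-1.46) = -3529.09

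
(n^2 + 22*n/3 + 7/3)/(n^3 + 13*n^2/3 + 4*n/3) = (n + 7)/(n*(n + 4))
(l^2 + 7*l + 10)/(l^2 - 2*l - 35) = (l + 2)/(l - 7)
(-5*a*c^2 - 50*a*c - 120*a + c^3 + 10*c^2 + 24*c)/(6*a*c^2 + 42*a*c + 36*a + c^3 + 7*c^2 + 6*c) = (-5*a*c - 20*a + c^2 + 4*c)/(6*a*c + 6*a + c^2 + c)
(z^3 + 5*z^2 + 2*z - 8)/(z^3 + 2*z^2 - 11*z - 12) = (z^2 + z - 2)/(z^2 - 2*z - 3)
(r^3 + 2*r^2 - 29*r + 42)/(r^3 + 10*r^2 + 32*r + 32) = (r^3 + 2*r^2 - 29*r + 42)/(r^3 + 10*r^2 + 32*r + 32)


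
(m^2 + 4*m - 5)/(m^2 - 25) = (m - 1)/(m - 5)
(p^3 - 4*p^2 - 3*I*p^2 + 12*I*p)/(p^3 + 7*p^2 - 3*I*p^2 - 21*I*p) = (p - 4)/(p + 7)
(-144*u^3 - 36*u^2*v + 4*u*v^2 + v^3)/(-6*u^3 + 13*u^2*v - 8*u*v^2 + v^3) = (24*u^2 + 10*u*v + v^2)/(u^2 - 2*u*v + v^2)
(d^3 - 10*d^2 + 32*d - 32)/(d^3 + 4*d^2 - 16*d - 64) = (d^2 - 6*d + 8)/(d^2 + 8*d + 16)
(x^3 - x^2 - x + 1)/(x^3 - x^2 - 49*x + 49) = (x^2 - 1)/(x^2 - 49)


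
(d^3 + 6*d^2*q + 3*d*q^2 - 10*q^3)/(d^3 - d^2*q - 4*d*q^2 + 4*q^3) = (-d - 5*q)/(-d + 2*q)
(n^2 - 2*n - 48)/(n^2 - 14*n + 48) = (n + 6)/(n - 6)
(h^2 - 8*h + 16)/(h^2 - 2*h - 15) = (-h^2 + 8*h - 16)/(-h^2 + 2*h + 15)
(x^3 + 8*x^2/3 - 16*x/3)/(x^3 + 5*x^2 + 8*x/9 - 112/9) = 3*x/(3*x + 7)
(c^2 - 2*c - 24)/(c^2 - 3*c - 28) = (c - 6)/(c - 7)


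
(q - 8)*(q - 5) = q^2 - 13*q + 40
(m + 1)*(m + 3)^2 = m^3 + 7*m^2 + 15*m + 9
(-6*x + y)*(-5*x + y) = 30*x^2 - 11*x*y + y^2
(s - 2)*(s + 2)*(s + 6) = s^3 + 6*s^2 - 4*s - 24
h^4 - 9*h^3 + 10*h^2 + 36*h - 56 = (h - 7)*(h - 2)^2*(h + 2)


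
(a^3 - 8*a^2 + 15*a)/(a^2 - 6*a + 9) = a*(a - 5)/(a - 3)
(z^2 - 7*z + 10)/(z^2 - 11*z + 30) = (z - 2)/(z - 6)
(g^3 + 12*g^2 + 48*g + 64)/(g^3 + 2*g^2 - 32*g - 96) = (g + 4)/(g - 6)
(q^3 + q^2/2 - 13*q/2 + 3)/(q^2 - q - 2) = (2*q^2 + 5*q - 3)/(2*(q + 1))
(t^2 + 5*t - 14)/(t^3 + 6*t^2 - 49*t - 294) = (t - 2)/(t^2 - t - 42)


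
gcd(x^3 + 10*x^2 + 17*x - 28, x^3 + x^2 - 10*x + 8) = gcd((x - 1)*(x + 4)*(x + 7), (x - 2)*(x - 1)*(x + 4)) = x^2 + 3*x - 4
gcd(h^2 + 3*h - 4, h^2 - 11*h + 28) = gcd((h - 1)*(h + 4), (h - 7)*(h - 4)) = 1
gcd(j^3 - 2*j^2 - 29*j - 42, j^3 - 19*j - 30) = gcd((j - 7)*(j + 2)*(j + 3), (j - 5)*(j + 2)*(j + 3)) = j^2 + 5*j + 6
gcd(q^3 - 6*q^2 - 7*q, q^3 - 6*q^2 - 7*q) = q^3 - 6*q^2 - 7*q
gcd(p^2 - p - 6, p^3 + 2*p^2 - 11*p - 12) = p - 3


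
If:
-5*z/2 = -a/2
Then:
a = 5*z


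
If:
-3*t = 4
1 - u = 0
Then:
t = -4/3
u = 1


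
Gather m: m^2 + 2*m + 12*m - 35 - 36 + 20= m^2 + 14*m - 51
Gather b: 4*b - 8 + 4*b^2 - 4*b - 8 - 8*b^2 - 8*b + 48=-4*b^2 - 8*b + 32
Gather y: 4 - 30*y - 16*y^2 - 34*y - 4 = -16*y^2 - 64*y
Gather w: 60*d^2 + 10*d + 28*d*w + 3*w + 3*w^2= 60*d^2 + 10*d + 3*w^2 + w*(28*d + 3)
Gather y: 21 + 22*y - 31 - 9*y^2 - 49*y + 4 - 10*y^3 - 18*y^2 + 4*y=-10*y^3 - 27*y^2 - 23*y - 6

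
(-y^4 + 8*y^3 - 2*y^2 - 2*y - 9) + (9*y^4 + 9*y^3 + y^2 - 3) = 8*y^4 + 17*y^3 - y^2 - 2*y - 12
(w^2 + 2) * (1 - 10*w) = -10*w^3 + w^2 - 20*w + 2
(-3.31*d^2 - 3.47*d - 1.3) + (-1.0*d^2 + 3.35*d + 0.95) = -4.31*d^2 - 0.12*d - 0.35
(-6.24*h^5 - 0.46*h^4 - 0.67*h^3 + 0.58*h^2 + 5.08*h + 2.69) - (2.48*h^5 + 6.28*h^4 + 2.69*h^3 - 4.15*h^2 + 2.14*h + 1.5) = -8.72*h^5 - 6.74*h^4 - 3.36*h^3 + 4.73*h^2 + 2.94*h + 1.19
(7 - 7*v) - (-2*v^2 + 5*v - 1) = 2*v^2 - 12*v + 8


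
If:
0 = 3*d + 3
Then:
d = -1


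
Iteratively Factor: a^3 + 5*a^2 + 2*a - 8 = (a - 1)*(a^2 + 6*a + 8) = (a - 1)*(a + 4)*(a + 2)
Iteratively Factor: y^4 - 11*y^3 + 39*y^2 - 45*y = (y - 3)*(y^3 - 8*y^2 + 15*y) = y*(y - 3)*(y^2 - 8*y + 15) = y*(y - 3)^2*(y - 5)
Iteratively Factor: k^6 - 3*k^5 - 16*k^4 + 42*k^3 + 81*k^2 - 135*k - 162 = (k - 3)*(k^5 - 16*k^3 - 6*k^2 + 63*k + 54) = (k - 3)*(k + 3)*(k^4 - 3*k^3 - 7*k^2 + 15*k + 18) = (k - 3)^2*(k + 3)*(k^3 - 7*k - 6) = (k - 3)^2*(k + 2)*(k + 3)*(k^2 - 2*k - 3) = (k - 3)^2*(k + 1)*(k + 2)*(k + 3)*(k - 3)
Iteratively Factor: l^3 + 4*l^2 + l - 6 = (l + 3)*(l^2 + l - 2) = (l + 2)*(l + 3)*(l - 1)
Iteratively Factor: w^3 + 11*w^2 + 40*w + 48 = (w + 4)*(w^2 + 7*w + 12) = (w + 4)^2*(w + 3)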